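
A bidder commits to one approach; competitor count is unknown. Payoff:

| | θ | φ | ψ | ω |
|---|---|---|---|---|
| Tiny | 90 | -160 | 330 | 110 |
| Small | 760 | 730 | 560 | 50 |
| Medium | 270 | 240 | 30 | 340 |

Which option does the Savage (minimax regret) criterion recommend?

Column bests: θ=760, φ=730, ψ=560, ω=340.
Tiny regrets: 670, 890, 230, 230 → max 890
Small regrets: 0, 0, 0, 290 → max 290
Medium regrets: 490, 490, 530, 0 → max 530
Smallest max regret = 290 → Small.

Small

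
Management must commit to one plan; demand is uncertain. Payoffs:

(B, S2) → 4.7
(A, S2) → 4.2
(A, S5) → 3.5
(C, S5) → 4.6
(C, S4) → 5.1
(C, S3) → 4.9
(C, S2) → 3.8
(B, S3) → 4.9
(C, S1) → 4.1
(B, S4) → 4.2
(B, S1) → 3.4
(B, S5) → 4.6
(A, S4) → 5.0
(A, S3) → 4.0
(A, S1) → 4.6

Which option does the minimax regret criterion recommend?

C

Column bests: S1=4.6, S2=4.7, S3=4.9, S4=5.1, S5=4.6.
A regrets: 0.0, 0.5, 0.9, 0.1, 1.1 → max 1.1
B regrets: 1.2, 0.0, 0.0, 0.9, 0.0 → max 1.2
C regrets: 0.5, 0.9, 0.0, 0.0, 0.0 → max 0.9
Smallest max regret = 0.9 → C.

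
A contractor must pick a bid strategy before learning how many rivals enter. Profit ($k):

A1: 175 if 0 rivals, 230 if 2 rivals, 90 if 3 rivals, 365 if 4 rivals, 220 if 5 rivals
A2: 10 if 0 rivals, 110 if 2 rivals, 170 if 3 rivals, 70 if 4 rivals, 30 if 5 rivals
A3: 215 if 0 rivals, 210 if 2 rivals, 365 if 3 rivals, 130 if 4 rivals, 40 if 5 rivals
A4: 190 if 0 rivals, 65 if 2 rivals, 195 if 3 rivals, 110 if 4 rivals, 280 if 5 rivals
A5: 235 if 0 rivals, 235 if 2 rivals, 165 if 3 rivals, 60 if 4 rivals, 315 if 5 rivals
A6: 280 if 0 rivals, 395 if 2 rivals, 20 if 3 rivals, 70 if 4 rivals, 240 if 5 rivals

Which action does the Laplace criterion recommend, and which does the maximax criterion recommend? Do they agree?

laplace → A1; maximax → A6 (disagree)

Row averages: A1=216, A2=78, A3=192, A4=168, A5=202, A6=201
Highest average = 216 → A1.
Row maxima: A1=365, A2=170, A3=365, A4=280, A5=315, A6=395
Best best-case = 395 → A6.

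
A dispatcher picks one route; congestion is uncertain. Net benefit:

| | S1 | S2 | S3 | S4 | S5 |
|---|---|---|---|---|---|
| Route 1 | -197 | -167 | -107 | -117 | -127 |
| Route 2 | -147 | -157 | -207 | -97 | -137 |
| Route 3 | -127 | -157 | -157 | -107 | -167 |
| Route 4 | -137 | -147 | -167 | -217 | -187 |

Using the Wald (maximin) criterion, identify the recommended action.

Route 3

Row minima: Route 1=-197, Route 2=-207, Route 3=-167, Route 4=-217
Best worst-case = -167 → Route 3.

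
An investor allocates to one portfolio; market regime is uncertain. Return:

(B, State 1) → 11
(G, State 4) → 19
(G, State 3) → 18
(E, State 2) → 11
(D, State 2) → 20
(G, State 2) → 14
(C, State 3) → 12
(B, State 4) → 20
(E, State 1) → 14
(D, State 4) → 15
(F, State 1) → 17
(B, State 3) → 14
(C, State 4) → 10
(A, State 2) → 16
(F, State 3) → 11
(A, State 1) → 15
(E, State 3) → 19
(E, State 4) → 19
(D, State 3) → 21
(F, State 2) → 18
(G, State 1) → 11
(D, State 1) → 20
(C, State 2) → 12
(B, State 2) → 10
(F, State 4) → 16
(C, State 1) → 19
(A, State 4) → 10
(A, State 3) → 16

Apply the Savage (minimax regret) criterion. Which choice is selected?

D

Column bests: State 1=20, State 2=20, State 3=21, State 4=20.
A regrets: 5, 4, 5, 10 → max 10
B regrets: 9, 10, 7, 0 → max 10
C regrets: 1, 8, 9, 10 → max 10
D regrets: 0, 0, 0, 5 → max 5
E regrets: 6, 9, 2, 1 → max 9
F regrets: 3, 2, 10, 4 → max 10
G regrets: 9, 6, 3, 1 → max 9
Smallest max regret = 5 → D.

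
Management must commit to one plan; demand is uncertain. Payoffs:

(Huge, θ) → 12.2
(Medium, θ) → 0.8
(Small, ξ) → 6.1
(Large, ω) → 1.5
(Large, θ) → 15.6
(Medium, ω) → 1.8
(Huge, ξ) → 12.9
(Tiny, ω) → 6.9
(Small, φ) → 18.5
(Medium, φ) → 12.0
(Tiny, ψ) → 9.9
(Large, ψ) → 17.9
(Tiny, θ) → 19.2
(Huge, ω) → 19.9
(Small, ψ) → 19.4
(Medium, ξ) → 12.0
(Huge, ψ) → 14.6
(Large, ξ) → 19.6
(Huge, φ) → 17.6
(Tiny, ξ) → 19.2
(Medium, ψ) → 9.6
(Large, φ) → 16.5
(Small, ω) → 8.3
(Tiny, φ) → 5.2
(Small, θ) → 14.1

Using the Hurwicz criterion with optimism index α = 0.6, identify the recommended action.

Tiny: 0.6·19.2 + 0.4·5.2 = 13.6
Small: 0.6·19.4 + 0.4·6.1 = 14.08
Medium: 0.6·12.0 + 0.4·0.8 = 7.52
Large: 0.6·19.6 + 0.4·1.5 = 12.36
Huge: 0.6·19.9 + 0.4·12.2 = 16.82
Highest Hurwicz score = 16.82 → Huge.

Huge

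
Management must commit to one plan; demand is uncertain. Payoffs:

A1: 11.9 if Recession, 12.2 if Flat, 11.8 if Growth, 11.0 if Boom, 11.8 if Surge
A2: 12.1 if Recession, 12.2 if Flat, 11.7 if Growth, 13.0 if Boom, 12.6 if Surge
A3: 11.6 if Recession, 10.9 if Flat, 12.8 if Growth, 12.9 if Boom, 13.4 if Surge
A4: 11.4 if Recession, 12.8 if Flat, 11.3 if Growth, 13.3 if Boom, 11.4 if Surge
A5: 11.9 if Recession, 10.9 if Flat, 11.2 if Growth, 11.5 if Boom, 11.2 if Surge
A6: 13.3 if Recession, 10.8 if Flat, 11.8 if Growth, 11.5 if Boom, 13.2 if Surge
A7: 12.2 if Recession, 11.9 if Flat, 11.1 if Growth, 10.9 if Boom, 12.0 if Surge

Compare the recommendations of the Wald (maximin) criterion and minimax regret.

Row minima: A1=11.0, A2=11.7, A3=10.9, A4=11.3, A5=10.9, A6=10.8, A7=10.9
Best worst-case = 11.7 → A2.
Column bests: Recession=13.3, Flat=12.8, Growth=12.8, Boom=13.3, Surge=13.4.
A1 regrets: 1.4, 0.6, 1.0, 2.3, 1.6 → max 2.3
A2 regrets: 1.2, 0.6, 1.1, 0.3, 0.8 → max 1.2
A3 regrets: 1.7, 1.9, 0.0, 0.4, 0.0 → max 1.9
A4 regrets: 1.9, 0.0, 1.5, 0.0, 2.0 → max 2.0
A5 regrets: 1.4, 1.9, 1.6, 1.8, 2.2 → max 2.2
A6 regrets: 0.0, 2.0, 1.0, 1.8, 0.2 → max 2.0
A7 regrets: 1.1, 0.9, 1.7, 2.4, 1.4 → max 2.4
Smallest max regret = 1.2 → A2.

maximin → A2; minimax regret → A2 (agree)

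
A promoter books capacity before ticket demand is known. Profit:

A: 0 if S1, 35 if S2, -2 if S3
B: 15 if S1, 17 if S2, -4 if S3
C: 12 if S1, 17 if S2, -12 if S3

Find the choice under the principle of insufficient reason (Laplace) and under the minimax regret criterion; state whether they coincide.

laplace → A; minimax regret → A (agree)

Row averages: A=11, B=28/3, C=17/3
Highest average = 11 → A.
Column bests: S1=15, S2=35, S3=-2.
A regrets: 15, 0, 0 → max 15
B regrets: 0, 18, 2 → max 18
C regrets: 3, 18, 10 → max 18
Smallest max regret = 15 → A.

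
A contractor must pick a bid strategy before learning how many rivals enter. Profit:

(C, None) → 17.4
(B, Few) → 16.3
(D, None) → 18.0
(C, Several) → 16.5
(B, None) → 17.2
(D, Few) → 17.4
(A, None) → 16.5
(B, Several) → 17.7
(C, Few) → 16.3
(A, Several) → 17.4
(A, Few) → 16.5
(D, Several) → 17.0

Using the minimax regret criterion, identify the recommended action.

Column bests: None=18.0, Few=17.4, Several=17.7.
A regrets: 1.5, 0.9, 0.3 → max 1.5
B regrets: 0.8, 1.1, 0.0 → max 1.1
C regrets: 0.6, 1.1, 1.2 → max 1.2
D regrets: 0.0, 0.0, 0.7 → max 0.7
Smallest max regret = 0.7 → D.

D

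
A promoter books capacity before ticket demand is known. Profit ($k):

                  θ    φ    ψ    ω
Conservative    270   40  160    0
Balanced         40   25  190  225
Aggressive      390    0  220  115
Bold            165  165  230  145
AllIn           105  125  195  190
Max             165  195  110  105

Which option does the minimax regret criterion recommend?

Column bests: θ=390, φ=195, ψ=230, ω=225.
Conservative regrets: 120, 155, 70, 225 → max 225
Balanced regrets: 350, 170, 40, 0 → max 350
Aggressive regrets: 0, 195, 10, 110 → max 195
Bold regrets: 225, 30, 0, 80 → max 225
AllIn regrets: 285, 70, 35, 35 → max 285
Max regrets: 225, 0, 120, 120 → max 225
Smallest max regret = 195 → Aggressive.

Aggressive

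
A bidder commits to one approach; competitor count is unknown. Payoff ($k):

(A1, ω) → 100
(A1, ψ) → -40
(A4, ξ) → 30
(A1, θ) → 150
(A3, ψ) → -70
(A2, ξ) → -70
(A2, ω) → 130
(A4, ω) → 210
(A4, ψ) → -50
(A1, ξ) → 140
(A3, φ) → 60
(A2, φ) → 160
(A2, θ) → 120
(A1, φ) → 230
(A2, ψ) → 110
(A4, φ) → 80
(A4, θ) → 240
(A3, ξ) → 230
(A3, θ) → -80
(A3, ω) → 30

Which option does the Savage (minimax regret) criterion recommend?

Column bests: θ=240, φ=230, ψ=110, ω=210, ξ=230.
A1 regrets: 90, 0, 150, 110, 90 → max 150
A2 regrets: 120, 70, 0, 80, 300 → max 300
A3 regrets: 320, 170, 180, 180, 0 → max 320
A4 regrets: 0, 150, 160, 0, 200 → max 200
Smallest max regret = 150 → A1.

A1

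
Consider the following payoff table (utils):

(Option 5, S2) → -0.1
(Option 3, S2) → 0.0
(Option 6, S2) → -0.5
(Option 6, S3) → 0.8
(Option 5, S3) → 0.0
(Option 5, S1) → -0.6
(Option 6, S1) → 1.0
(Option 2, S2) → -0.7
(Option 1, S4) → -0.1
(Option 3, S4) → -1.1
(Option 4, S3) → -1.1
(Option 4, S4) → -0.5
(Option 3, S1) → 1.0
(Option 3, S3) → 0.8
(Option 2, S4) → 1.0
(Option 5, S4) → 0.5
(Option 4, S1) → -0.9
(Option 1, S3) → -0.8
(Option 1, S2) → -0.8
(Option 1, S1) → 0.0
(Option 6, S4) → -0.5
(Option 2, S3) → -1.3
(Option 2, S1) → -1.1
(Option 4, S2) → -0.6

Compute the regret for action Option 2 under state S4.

0.0

Best payoff under S4 is 1.0.
Regret = 1.0 − 1.0 = 0.0.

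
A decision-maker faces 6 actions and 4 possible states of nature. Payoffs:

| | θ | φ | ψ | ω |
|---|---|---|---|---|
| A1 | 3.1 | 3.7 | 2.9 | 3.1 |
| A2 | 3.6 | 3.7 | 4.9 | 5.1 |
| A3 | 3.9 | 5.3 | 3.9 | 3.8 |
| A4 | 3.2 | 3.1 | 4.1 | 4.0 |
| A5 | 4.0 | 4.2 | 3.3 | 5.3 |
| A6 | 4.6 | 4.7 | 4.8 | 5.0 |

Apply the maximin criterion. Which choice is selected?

Row minima: A1=2.9, A2=3.6, A3=3.8, A4=3.1, A5=3.3, A6=4.6
Best worst-case = 4.6 → A6.

A6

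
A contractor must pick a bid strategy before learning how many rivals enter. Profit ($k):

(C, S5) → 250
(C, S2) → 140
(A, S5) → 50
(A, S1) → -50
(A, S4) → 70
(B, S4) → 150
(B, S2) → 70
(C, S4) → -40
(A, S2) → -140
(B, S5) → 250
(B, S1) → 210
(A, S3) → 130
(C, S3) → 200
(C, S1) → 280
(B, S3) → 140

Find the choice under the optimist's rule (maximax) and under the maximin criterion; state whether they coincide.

Row maxima: A=130, B=250, C=280
Best best-case = 280 → C.
Row minima: A=-140, B=70, C=-40
Best worst-case = 70 → B.

maximax → C; maximin → B (disagree)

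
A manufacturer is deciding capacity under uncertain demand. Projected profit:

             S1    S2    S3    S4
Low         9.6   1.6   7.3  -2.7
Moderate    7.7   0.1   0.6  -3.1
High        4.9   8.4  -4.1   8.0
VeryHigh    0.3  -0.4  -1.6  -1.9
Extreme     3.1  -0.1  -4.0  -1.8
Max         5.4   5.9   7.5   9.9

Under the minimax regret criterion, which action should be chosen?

Max

Column bests: S1=9.6, S2=8.4, S3=7.5, S4=9.9.
Low regrets: 0.0, 6.8, 0.2, 12.6 → max 12.6
Moderate regrets: 1.9, 8.3, 6.9, 13.0 → max 13.0
High regrets: 4.7, 0.0, 11.6, 1.9 → max 11.6
VeryHigh regrets: 9.3, 8.8, 9.1, 11.8 → max 11.8
Extreme regrets: 6.5, 8.5, 11.5, 11.7 → max 11.7
Max regrets: 4.2, 2.5, 0.0, 0.0 → max 4.2
Smallest max regret = 4.2 → Max.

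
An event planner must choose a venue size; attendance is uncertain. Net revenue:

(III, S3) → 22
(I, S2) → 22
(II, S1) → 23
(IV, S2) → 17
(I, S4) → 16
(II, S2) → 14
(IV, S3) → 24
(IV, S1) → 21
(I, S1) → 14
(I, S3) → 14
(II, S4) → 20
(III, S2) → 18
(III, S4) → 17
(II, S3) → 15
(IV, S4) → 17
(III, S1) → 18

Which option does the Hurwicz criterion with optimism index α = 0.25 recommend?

I: 0.25·22 + 0.75·14 = 16
II: 0.25·23 + 0.75·14 = 16.25
III: 0.25·22 + 0.75·17 = 18.25
IV: 0.25·24 + 0.75·17 = 18.75
Highest Hurwicz score = 18.75 → IV.

IV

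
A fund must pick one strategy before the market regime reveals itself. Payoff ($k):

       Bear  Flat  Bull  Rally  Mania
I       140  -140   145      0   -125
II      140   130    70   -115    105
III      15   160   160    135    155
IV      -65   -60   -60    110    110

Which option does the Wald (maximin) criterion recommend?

Row minima: I=-140, II=-115, III=15, IV=-65
Best worst-case = 15 → III.

III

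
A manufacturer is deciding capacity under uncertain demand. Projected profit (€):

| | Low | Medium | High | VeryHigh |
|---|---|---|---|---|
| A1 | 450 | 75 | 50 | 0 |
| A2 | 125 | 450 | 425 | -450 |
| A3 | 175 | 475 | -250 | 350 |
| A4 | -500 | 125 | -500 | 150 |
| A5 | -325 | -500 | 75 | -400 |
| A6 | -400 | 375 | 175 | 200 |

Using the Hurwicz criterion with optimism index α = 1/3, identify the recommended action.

A1: 1/3·450 + 2/3·0 = 150
A2: 1/3·450 + 2/3·(-450) = -150
A3: 1/3·475 + 2/3·(-250) = -25/3
A4: 1/3·150 + 2/3·(-500) = -850/3
A5: 1/3·75 + 2/3·(-500) = -925/3
A6: 1/3·375 + 2/3·(-400) = -425/3
Highest Hurwicz score = 150 → A1.

A1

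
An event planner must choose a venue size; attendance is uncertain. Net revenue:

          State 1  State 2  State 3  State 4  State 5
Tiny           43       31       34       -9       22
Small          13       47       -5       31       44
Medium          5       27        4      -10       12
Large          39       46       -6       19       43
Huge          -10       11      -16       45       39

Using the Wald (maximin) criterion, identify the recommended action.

Small

Row minima: Tiny=-9, Small=-5, Medium=-10, Large=-6, Huge=-16
Best worst-case = -5 → Small.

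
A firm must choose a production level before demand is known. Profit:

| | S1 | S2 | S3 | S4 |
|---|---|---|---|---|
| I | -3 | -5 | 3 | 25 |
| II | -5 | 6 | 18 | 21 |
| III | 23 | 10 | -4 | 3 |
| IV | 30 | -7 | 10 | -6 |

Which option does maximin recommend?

Row minima: I=-5, II=-5, III=-4, IV=-7
Best worst-case = -4 → III.

III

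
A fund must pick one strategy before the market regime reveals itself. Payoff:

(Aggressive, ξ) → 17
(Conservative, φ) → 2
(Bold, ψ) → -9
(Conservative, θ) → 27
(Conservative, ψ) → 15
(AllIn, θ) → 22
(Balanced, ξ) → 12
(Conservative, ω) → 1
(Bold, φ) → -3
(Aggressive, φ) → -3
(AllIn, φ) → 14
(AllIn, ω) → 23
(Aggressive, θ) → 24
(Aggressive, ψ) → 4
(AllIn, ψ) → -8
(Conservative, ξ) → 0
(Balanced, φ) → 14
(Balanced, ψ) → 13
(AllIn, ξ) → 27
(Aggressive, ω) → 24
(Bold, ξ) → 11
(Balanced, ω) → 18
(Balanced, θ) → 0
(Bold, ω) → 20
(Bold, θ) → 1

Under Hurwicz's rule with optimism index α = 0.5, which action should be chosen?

Conservative

Conservative: 0.5·27 + 0.5·0 = 13.5
Balanced: 0.5·18 + 0.5·0 = 9
Aggressive: 0.5·24 + 0.5·(-3) = 10.5
Bold: 0.5·20 + 0.5·(-9) = 5.5
AllIn: 0.5·27 + 0.5·(-8) = 9.5
Highest Hurwicz score = 13.5 → Conservative.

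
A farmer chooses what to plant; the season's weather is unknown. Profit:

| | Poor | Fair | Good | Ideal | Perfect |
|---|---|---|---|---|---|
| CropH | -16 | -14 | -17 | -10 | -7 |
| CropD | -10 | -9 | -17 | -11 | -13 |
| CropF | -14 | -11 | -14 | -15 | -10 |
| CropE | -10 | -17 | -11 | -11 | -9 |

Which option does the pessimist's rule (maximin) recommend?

CropF

Row minima: CropH=-17, CropD=-17, CropF=-15, CropE=-17
Best worst-case = -15 → CropF.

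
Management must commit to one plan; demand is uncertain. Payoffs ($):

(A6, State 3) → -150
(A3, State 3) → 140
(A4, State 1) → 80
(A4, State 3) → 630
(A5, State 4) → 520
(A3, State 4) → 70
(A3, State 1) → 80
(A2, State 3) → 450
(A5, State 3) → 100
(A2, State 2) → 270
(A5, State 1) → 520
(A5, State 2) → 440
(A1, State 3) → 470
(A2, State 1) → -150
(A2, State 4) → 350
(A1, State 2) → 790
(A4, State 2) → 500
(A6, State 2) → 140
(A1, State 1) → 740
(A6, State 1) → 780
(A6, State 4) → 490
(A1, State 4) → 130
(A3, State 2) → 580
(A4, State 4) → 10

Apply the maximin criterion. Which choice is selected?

A1

Row minima: A1=130, A2=-150, A3=70, A4=10, A5=100, A6=-150
Best worst-case = 130 → A1.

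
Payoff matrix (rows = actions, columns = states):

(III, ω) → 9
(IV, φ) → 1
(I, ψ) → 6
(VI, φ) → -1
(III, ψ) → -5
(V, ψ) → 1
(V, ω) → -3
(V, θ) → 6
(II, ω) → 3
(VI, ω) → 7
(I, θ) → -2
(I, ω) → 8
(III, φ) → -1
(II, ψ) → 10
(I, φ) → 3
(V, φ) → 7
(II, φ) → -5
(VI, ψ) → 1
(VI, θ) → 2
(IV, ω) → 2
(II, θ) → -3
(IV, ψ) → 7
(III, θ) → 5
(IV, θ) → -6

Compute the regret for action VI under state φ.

8

Best payoff under φ is 7.
Regret = 7 − (-1) = 8.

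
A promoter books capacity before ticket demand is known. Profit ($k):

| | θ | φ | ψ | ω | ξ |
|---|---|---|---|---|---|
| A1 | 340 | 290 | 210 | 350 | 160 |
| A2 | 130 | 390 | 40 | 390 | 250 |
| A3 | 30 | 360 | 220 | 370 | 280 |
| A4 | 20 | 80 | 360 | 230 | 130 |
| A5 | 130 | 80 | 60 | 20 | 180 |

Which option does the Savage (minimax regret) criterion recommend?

Column bests: θ=340, φ=390, ψ=360, ω=390, ξ=280.
A1 regrets: 0, 100, 150, 40, 120 → max 150
A2 regrets: 210, 0, 320, 0, 30 → max 320
A3 regrets: 310, 30, 140, 20, 0 → max 310
A4 regrets: 320, 310, 0, 160, 150 → max 320
A5 regrets: 210, 310, 300, 370, 100 → max 370
Smallest max regret = 150 → A1.

A1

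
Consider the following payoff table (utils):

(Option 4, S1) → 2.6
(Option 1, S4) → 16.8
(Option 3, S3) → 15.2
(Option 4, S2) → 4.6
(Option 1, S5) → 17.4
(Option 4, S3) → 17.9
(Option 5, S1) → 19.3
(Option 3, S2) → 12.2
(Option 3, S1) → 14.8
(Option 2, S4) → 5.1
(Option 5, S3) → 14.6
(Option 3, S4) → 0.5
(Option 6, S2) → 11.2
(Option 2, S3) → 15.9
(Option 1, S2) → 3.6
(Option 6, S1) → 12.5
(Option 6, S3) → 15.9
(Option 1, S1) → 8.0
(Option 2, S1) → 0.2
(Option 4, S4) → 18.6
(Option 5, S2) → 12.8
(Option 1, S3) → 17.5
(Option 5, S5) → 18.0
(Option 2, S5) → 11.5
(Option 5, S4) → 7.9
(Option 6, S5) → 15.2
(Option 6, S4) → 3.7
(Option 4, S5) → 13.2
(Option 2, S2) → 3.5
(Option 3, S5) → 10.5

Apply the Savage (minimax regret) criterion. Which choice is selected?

Option 5

Column bests: S1=19.3, S2=12.8, S3=17.9, S4=18.6, S5=18.0.
Option 1 regrets: 11.3, 9.2, 0.4, 1.8, 0.6 → max 11.3
Option 2 regrets: 19.1, 9.3, 2.0, 13.5, 6.5 → max 19.1
Option 3 regrets: 4.5, 0.6, 2.7, 18.1, 7.5 → max 18.1
Option 4 regrets: 16.7, 8.2, 0.0, 0.0, 4.8 → max 16.7
Option 5 regrets: 0.0, 0.0, 3.3, 10.7, 0.0 → max 10.7
Option 6 regrets: 6.8, 1.6, 2.0, 14.9, 2.8 → max 14.9
Smallest max regret = 10.7 → Option 5.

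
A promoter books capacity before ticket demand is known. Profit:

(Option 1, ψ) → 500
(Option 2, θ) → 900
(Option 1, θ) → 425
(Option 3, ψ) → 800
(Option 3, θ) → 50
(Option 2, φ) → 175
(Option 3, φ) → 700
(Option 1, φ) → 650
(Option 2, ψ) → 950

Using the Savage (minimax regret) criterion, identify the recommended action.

Column bests: θ=900, φ=700, ψ=950.
Option 1 regrets: 475, 50, 450 → max 475
Option 2 regrets: 0, 525, 0 → max 525
Option 3 regrets: 850, 0, 150 → max 850
Smallest max regret = 475 → Option 1.

Option 1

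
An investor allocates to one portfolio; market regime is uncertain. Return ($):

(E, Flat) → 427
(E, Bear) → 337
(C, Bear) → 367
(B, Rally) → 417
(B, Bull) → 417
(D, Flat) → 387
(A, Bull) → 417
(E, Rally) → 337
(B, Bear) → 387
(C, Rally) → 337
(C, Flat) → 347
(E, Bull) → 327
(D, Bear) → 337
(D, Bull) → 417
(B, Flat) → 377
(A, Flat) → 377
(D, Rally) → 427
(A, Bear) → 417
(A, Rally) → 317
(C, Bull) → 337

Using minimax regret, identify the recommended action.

Column bests: Bear=417, Flat=427, Bull=417, Rally=427.
A regrets: 0, 50, 0, 110 → max 110
B regrets: 30, 50, 0, 10 → max 50
C regrets: 50, 80, 80, 90 → max 90
D regrets: 80, 40, 0, 0 → max 80
E regrets: 80, 0, 90, 90 → max 90
Smallest max regret = 50 → B.

B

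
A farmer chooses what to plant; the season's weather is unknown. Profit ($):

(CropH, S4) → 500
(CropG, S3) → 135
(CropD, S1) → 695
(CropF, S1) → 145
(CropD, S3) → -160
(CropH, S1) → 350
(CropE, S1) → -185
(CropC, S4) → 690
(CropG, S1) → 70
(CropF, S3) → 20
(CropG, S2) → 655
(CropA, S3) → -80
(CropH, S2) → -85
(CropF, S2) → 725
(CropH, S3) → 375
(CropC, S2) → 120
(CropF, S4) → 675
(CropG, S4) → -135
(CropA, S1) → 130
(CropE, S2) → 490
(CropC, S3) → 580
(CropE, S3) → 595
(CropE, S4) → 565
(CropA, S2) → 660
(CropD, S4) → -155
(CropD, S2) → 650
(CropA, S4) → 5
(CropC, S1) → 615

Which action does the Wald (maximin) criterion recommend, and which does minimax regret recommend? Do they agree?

Row minima: CropA=-80, CropF=20, CropE=-185, CropG=-135, CropD=-160, CropH=-85, CropC=120
Best worst-case = 120 → CropC.
Column bests: S1=695, S2=725, S3=595, S4=690.
CropA regrets: 565, 65, 675, 685 → max 685
CropF regrets: 550, 0, 575, 15 → max 575
CropE regrets: 880, 235, 0, 125 → max 880
CropG regrets: 625, 70, 460, 825 → max 825
CropD regrets: 0, 75, 755, 845 → max 845
CropH regrets: 345, 810, 220, 190 → max 810
CropC regrets: 80, 605, 15, 0 → max 605
Smallest max regret = 575 → CropF.

maximin → CropC; minimax regret → CropF (disagree)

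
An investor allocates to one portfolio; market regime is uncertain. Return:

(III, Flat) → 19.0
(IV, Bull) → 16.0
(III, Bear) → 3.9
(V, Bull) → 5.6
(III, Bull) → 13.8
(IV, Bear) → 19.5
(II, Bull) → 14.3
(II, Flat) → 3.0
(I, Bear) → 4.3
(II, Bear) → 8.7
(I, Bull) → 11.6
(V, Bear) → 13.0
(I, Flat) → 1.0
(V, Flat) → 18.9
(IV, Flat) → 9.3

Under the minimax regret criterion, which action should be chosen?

IV

Column bests: Bear=19.5, Flat=19.0, Bull=16.0.
I regrets: 15.2, 18.0, 4.4 → max 18.0
II regrets: 10.8, 16.0, 1.7 → max 16.0
III regrets: 15.6, 0.0, 2.2 → max 15.6
IV regrets: 0.0, 9.7, 0.0 → max 9.7
V regrets: 6.5, 0.1, 10.4 → max 10.4
Smallest max regret = 9.7 → IV.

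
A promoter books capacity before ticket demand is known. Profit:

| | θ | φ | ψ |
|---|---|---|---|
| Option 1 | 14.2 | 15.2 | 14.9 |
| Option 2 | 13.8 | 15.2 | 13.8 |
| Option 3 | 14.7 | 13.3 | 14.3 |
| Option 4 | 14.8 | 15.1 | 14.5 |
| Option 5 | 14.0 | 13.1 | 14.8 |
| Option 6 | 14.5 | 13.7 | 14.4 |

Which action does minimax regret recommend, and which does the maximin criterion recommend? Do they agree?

Column bests: θ=14.8, φ=15.2, ψ=14.9.
Option 1 regrets: 0.6, 0.0, 0.0 → max 0.6
Option 2 regrets: 1.0, 0.0, 1.1 → max 1.1
Option 3 regrets: 0.1, 1.9, 0.6 → max 1.9
Option 4 regrets: 0.0, 0.1, 0.4 → max 0.4
Option 5 regrets: 0.8, 2.1, 0.1 → max 2.1
Option 6 regrets: 0.3, 1.5, 0.5 → max 1.5
Smallest max regret = 0.4 → Option 4.
Row minima: Option 1=14.2, Option 2=13.8, Option 3=13.3, Option 4=14.5, Option 5=13.1, Option 6=13.7
Best worst-case = 14.5 → Option 4.

minimax regret → Option 4; maximin → Option 4 (agree)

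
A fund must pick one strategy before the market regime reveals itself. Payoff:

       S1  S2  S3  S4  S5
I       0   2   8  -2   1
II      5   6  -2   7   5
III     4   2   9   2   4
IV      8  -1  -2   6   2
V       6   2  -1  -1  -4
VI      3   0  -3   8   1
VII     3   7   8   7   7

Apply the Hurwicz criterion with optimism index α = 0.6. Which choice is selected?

I: 0.6·8 + 0.4·(-2) = 4
II: 0.6·7 + 0.4·(-2) = 3.4
III: 0.6·9 + 0.4·2 = 6.2
IV: 0.6·8 + 0.4·(-2) = 4
V: 0.6·6 + 0.4·(-4) = 2
VI: 0.6·8 + 0.4·(-3) = 3.6
VII: 0.6·8 + 0.4·3 = 6
Highest Hurwicz score = 6.2 → III.

III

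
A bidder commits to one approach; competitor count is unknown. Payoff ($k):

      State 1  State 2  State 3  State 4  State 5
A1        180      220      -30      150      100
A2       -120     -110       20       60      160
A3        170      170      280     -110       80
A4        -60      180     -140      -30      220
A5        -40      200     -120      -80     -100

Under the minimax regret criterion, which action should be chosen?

A3

Column bests: State 1=180, State 2=220, State 3=280, State 4=150, State 5=220.
A1 regrets: 0, 0, 310, 0, 120 → max 310
A2 regrets: 300, 330, 260, 90, 60 → max 330
A3 regrets: 10, 50, 0, 260, 140 → max 260
A4 regrets: 240, 40, 420, 180, 0 → max 420
A5 regrets: 220, 20, 400, 230, 320 → max 400
Smallest max regret = 260 → A3.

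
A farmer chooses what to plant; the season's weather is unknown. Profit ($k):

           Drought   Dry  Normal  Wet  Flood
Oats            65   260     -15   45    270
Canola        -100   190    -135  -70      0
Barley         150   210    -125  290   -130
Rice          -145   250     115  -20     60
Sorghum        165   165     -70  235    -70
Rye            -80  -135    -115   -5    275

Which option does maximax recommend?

Row maxima: Oats=270, Canola=190, Barley=290, Rice=250, Sorghum=235, Rye=275
Best best-case = 290 → Barley.

Barley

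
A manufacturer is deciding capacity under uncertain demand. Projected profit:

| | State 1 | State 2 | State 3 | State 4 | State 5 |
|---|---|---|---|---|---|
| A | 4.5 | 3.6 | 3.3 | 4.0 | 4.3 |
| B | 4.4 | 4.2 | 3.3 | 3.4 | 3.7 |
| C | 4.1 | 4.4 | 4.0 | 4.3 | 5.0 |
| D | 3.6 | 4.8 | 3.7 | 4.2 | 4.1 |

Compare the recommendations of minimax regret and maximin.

Column bests: State 1=4.5, State 2=4.8, State 3=4.0, State 4=4.3, State 5=5.0.
A regrets: 0.0, 1.2, 0.7, 0.3, 0.7 → max 1.2
B regrets: 0.1, 0.6, 0.7, 0.9, 1.3 → max 1.3
C regrets: 0.4, 0.4, 0.0, 0.0, 0.0 → max 0.4
D regrets: 0.9, 0.0, 0.3, 0.1, 0.9 → max 0.9
Smallest max regret = 0.4 → C.
Row minima: A=3.3, B=3.3, C=4.0, D=3.6
Best worst-case = 4.0 → C.

minimax regret → C; maximin → C (agree)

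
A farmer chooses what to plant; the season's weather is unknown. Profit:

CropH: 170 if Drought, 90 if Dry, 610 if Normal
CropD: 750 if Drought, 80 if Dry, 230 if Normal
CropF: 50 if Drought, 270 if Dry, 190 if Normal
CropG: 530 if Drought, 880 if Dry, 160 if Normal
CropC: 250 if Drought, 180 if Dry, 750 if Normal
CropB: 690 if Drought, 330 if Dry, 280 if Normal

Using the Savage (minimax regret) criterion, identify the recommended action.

CropB

Column bests: Drought=750, Dry=880, Normal=750.
CropH regrets: 580, 790, 140 → max 790
CropD regrets: 0, 800, 520 → max 800
CropF regrets: 700, 610, 560 → max 700
CropG regrets: 220, 0, 590 → max 590
CropC regrets: 500, 700, 0 → max 700
CropB regrets: 60, 550, 470 → max 550
Smallest max regret = 550 → CropB.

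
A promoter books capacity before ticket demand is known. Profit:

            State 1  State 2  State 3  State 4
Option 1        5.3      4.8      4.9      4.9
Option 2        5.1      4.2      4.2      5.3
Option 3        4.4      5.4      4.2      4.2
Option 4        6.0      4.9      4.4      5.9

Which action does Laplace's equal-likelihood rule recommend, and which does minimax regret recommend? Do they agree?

laplace → Option 4; minimax regret → Option 4 (agree)

Row averages: Option 1=4.975, Option 2=4.7, Option 3=4.55, Option 4=5.3
Highest average = 5.3 → Option 4.
Column bests: State 1=6.0, State 2=5.4, State 3=4.9, State 4=5.9.
Option 1 regrets: 0.7, 0.6, 0.0, 1.0 → max 1.0
Option 2 regrets: 0.9, 1.2, 0.7, 0.6 → max 1.2
Option 3 regrets: 1.6, 0.0, 0.7, 1.7 → max 1.7
Option 4 regrets: 0.0, 0.5, 0.5, 0.0 → max 0.5
Smallest max regret = 0.5 → Option 4.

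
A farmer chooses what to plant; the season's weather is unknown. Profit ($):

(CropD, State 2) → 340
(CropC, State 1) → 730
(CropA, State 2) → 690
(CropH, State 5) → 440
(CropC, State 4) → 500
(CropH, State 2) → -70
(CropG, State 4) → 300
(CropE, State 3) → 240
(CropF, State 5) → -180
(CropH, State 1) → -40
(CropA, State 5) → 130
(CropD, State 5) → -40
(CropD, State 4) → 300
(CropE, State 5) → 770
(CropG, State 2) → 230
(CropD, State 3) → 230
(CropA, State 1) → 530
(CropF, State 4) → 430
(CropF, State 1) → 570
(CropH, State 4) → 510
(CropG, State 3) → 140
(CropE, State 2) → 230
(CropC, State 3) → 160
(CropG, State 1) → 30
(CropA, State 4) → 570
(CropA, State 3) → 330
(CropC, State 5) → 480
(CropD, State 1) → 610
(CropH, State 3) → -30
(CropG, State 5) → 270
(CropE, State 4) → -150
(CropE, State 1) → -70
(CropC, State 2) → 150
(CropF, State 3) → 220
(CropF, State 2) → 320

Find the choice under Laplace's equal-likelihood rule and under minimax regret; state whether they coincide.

laplace → CropA; minimax regret → CropC (disagree)

Row averages: CropC=404, CropF=272, CropE=204, CropH=162, CropA=450, CropD=288, CropG=194
Highest average = 450 → CropA.
Column bests: State 1=730, State 2=690, State 3=330, State 4=570, State 5=770.
CropC regrets: 0, 540, 170, 70, 290 → max 540
CropF regrets: 160, 370, 110, 140, 950 → max 950
CropE regrets: 800, 460, 90, 720, 0 → max 800
CropH regrets: 770, 760, 360, 60, 330 → max 770
CropA regrets: 200, 0, 0, 0, 640 → max 640
CropD regrets: 120, 350, 100, 270, 810 → max 810
CropG regrets: 700, 460, 190, 270, 500 → max 700
Smallest max regret = 540 → CropC.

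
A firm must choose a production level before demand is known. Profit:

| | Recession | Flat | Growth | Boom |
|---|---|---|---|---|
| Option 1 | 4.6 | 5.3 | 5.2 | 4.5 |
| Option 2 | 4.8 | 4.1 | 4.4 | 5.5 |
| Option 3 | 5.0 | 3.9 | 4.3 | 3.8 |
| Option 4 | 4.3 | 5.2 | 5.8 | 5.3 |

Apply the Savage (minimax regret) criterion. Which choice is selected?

Column bests: Recession=5.0, Flat=5.3, Growth=5.8, Boom=5.5.
Option 1 regrets: 0.4, 0.0, 0.6, 1.0 → max 1.0
Option 2 regrets: 0.2, 1.2, 1.4, 0.0 → max 1.4
Option 3 regrets: 0.0, 1.4, 1.5, 1.7 → max 1.7
Option 4 regrets: 0.7, 0.1, 0.0, 0.2 → max 0.7
Smallest max regret = 0.7 → Option 4.

Option 4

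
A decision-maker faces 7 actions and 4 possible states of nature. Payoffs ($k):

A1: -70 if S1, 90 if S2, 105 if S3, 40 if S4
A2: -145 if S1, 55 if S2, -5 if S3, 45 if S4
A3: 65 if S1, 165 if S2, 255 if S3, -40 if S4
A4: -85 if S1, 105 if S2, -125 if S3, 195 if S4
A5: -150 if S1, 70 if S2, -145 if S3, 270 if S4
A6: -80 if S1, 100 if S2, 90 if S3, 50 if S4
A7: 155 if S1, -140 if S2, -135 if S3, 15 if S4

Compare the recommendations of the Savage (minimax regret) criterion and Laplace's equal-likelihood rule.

Column bests: S1=155, S2=165, S3=255, S4=270.
A1 regrets: 225, 75, 150, 230 → max 230
A2 regrets: 300, 110, 260, 225 → max 300
A3 regrets: 90, 0, 0, 310 → max 310
A4 regrets: 240, 60, 380, 75 → max 380
A5 regrets: 305, 95, 400, 0 → max 400
A6 regrets: 235, 65, 165, 220 → max 235
A7 regrets: 0, 305, 390, 255 → max 390
Smallest max regret = 230 → A1.
Row averages: A1=41.25, A2=-12.5, A3=111.25, A4=22.5, A5=11.25, A6=40, A7=-26.25
Highest average = 111.25 → A3.

minimax regret → A1; laplace → A3 (disagree)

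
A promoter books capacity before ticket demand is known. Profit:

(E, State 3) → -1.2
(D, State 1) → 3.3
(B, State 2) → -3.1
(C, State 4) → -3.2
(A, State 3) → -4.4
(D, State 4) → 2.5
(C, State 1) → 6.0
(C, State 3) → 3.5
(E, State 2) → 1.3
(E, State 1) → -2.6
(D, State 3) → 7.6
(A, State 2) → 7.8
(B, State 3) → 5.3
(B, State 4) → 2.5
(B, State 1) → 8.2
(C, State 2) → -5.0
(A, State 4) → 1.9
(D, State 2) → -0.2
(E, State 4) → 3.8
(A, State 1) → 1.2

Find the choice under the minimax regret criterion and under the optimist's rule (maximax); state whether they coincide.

Column bests: State 1=8.2, State 2=7.8, State 3=7.6, State 4=3.8.
A regrets: 7.0, 0.0, 12.0, 1.9 → max 12.0
B regrets: 0.0, 10.9, 2.3, 1.3 → max 10.9
C regrets: 2.2, 12.8, 4.1, 7.0 → max 12.8
D regrets: 4.9, 8.0, 0.0, 1.3 → max 8.0
E regrets: 10.8, 6.5, 8.8, 0.0 → max 10.8
Smallest max regret = 8.0 → D.
Row maxima: A=7.8, B=8.2, C=6.0, D=7.6, E=3.8
Best best-case = 8.2 → B.

minimax regret → D; maximax → B (disagree)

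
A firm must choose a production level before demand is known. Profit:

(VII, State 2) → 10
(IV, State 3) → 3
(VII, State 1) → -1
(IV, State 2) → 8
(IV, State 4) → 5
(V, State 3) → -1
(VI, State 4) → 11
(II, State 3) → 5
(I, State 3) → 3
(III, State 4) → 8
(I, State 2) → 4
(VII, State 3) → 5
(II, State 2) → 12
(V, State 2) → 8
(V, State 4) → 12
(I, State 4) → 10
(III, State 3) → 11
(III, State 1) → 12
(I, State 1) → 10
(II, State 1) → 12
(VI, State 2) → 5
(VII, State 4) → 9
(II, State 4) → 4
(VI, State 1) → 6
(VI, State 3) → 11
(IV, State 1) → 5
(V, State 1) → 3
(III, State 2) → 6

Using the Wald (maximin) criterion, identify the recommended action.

III

Row minima: I=3, II=4, III=6, IV=3, V=-1, VI=5, VII=-1
Best worst-case = 6 → III.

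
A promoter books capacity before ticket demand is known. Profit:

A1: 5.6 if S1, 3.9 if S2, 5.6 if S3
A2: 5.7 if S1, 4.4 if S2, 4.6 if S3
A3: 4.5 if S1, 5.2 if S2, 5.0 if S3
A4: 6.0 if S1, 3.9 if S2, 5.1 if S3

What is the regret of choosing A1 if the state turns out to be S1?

0.4

Best payoff under S1 is 6.0.
Regret = 6.0 − 5.6 = 0.4.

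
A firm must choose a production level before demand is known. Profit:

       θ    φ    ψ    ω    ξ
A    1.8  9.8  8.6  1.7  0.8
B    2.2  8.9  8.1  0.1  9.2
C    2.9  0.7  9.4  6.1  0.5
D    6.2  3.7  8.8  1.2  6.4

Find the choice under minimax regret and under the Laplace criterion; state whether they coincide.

Column bests: θ=6.2, φ=9.8, ψ=9.4, ω=6.1, ξ=9.2.
A regrets: 4.4, 0.0, 0.8, 4.4, 8.4 → max 8.4
B regrets: 4.0, 0.9, 1.3, 6.0, 0.0 → max 6.0
C regrets: 3.3, 9.1, 0.0, 0.0, 8.7 → max 9.1
D regrets: 0.0, 6.1, 0.6, 4.9, 2.8 → max 6.1
Smallest max regret = 6.0 → B.
Row averages: A=4.54, B=5.7, C=3.92, D=5.26
Highest average = 5.7 → B.

minimax regret → B; laplace → B (agree)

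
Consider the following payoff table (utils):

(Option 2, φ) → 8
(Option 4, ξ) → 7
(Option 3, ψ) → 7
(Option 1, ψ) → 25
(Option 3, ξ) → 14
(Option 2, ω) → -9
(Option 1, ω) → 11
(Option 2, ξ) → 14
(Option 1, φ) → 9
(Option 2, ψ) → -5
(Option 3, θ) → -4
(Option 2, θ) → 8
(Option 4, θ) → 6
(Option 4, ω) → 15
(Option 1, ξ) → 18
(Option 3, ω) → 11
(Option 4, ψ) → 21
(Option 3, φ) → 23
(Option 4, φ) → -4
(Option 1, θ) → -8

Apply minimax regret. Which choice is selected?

Option 1

Column bests: θ=8, φ=23, ψ=25, ω=15, ξ=18.
Option 1 regrets: 16, 14, 0, 4, 0 → max 16
Option 2 regrets: 0, 15, 30, 24, 4 → max 30
Option 3 regrets: 12, 0, 18, 4, 4 → max 18
Option 4 regrets: 2, 27, 4, 0, 11 → max 27
Smallest max regret = 16 → Option 1.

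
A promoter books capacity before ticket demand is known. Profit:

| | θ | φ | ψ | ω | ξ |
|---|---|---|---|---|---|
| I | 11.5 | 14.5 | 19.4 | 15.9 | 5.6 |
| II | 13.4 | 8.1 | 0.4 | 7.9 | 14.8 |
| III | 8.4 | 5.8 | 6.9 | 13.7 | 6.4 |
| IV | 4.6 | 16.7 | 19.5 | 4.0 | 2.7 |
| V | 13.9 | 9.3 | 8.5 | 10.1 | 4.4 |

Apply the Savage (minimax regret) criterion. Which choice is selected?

Column bests: θ=13.9, φ=16.7, ψ=19.5, ω=15.9, ξ=14.8.
I regrets: 2.4, 2.2, 0.1, 0.0, 9.2 → max 9.2
II regrets: 0.5, 8.6, 19.1, 8.0, 0.0 → max 19.1
III regrets: 5.5, 10.9, 12.6, 2.2, 8.4 → max 12.6
IV regrets: 9.3, 0.0, 0.0, 11.9, 12.1 → max 12.1
V regrets: 0.0, 7.4, 11.0, 5.8, 10.4 → max 11.0
Smallest max regret = 9.2 → I.

I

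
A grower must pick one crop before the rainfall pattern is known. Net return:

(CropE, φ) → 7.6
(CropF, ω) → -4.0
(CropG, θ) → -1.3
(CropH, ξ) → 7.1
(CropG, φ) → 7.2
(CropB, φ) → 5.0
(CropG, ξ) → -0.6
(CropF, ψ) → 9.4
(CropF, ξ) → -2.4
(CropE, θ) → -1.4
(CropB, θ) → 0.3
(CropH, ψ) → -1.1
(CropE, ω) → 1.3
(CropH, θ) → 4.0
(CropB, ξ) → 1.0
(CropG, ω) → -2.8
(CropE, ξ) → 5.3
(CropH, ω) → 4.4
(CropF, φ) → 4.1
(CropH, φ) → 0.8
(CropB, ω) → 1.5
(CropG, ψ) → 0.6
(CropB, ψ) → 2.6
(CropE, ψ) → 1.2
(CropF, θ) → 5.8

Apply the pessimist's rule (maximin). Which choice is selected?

CropB

Row minima: CropE=-1.4, CropH=-1.1, CropG=-2.8, CropB=0.3, CropF=-4.0
Best worst-case = 0.3 → CropB.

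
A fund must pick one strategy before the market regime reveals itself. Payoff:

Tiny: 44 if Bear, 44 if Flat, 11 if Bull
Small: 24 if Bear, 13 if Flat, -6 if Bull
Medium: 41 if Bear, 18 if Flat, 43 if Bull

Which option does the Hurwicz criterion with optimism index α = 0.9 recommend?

Tiny: 0.9·44 + 0.1·11 = 40.7
Small: 0.9·24 + 0.1·(-6) = 21
Medium: 0.9·43 + 0.1·18 = 40.5
Highest Hurwicz score = 40.7 → Tiny.

Tiny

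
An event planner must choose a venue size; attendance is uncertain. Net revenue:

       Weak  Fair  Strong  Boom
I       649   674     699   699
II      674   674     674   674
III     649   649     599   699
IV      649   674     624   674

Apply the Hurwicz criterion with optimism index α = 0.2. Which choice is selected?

II

I: 0.2·699 + 0.8·649 = 659
II: 0.2·674 + 0.8·674 = 674
III: 0.2·699 + 0.8·599 = 619
IV: 0.2·674 + 0.8·624 = 634
Highest Hurwicz score = 674 → II.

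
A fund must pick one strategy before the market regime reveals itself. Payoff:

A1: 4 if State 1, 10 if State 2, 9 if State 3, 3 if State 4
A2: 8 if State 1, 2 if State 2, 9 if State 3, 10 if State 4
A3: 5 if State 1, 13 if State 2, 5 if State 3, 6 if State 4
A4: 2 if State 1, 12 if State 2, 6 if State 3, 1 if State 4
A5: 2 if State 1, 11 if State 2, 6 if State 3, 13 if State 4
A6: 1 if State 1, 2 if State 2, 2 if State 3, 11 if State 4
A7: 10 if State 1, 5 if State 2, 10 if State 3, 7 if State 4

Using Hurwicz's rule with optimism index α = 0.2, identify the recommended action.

A3

A1: 0.2·10 + 0.8·3 = 4.4
A2: 0.2·10 + 0.8·2 = 3.6
A3: 0.2·13 + 0.8·5 = 6.6
A4: 0.2·12 + 0.8·1 = 3.2
A5: 0.2·13 + 0.8·2 = 4.2
A6: 0.2·11 + 0.8·1 = 3
A7: 0.2·10 + 0.8·5 = 6
Highest Hurwicz score = 6.6 → A3.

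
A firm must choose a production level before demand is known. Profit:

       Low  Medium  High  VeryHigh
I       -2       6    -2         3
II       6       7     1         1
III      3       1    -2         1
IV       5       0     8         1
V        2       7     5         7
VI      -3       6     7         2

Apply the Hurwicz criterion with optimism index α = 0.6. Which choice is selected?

V

I: 0.6·6 + 0.4·(-2) = 2.8
II: 0.6·7 + 0.4·1 = 4.6
III: 0.6·3 + 0.4·(-2) = 1
IV: 0.6·8 + 0.4·0 = 4.8
V: 0.6·7 + 0.4·2 = 5
VI: 0.6·7 + 0.4·(-3) = 3
Highest Hurwicz score = 5 → V.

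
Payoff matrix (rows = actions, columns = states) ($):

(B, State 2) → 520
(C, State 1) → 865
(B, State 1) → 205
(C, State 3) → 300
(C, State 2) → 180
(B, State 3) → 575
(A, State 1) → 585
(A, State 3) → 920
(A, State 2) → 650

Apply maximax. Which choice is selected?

A

Row maxima: A=920, B=575, C=865
Best best-case = 920 → A.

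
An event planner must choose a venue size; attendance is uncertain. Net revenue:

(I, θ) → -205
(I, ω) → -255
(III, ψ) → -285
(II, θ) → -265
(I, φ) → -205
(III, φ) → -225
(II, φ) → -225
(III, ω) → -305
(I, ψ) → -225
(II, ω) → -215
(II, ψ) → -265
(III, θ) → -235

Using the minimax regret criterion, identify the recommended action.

Column bests: θ=-205, φ=-205, ψ=-225, ω=-215.
I regrets: 0, 0, 0, 40 → max 40
II regrets: 60, 20, 40, 0 → max 60
III regrets: 30, 20, 60, 90 → max 90
Smallest max regret = 40 → I.

I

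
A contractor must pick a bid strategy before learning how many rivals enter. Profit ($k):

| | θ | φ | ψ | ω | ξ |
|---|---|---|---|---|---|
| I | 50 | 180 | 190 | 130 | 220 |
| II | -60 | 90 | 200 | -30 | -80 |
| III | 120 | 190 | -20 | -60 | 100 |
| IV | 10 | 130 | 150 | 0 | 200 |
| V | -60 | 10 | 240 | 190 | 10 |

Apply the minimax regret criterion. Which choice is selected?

Column bests: θ=120, φ=190, ψ=240, ω=190, ξ=220.
I regrets: 70, 10, 50, 60, 0 → max 70
II regrets: 180, 100, 40, 220, 300 → max 300
III regrets: 0, 0, 260, 250, 120 → max 260
IV regrets: 110, 60, 90, 190, 20 → max 190
V regrets: 180, 180, 0, 0, 210 → max 210
Smallest max regret = 70 → I.

I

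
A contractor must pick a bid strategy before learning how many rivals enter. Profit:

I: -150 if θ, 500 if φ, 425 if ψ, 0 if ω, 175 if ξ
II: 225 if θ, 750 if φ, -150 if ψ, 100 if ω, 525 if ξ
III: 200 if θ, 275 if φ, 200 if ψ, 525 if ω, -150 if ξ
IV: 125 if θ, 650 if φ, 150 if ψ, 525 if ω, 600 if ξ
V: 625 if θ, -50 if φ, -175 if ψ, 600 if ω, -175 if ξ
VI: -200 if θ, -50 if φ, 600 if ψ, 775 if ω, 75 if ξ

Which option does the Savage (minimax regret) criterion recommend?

IV

Column bests: θ=625, φ=750, ψ=600, ω=775, ξ=600.
I regrets: 775, 250, 175, 775, 425 → max 775
II regrets: 400, 0, 750, 675, 75 → max 750
III regrets: 425, 475, 400, 250, 750 → max 750
IV regrets: 500, 100, 450, 250, 0 → max 500
V regrets: 0, 800, 775, 175, 775 → max 800
VI regrets: 825, 800, 0, 0, 525 → max 825
Smallest max regret = 500 → IV.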